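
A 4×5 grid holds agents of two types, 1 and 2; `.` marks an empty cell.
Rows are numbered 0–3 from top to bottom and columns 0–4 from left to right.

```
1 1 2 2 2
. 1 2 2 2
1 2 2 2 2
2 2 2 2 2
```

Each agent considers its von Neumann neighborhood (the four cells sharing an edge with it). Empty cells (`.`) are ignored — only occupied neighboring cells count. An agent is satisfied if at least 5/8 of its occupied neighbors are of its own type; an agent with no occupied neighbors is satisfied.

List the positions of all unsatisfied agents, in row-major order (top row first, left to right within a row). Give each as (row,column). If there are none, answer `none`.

Row 0: (0,0)1 1/1 satisfied · (0,1)1 2/3 satisfied · (0,2)2 2/3 satisfied · (0,3)2 3/3 satisfied · (0,4)2 2/2 satisfied
Row 1: (1,1)1 1/3 not · (1,2)2 3/4 satisfied · (1,3)2 4/4 satisfied · (1,4)2 3/3 satisfied
Row 2: (2,0)1 0/2 not · (2,1)2 2/4 not · (2,2)2 4/4 satisfied · (2,3)2 4/4 satisfied · (2,4)2 3/3 satisfied
Row 3: (3,0)2 1/2 not · (3,1)2 3/3 satisfied · (3,2)2 3/3 satisfied · (3,3)2 3/3 satisfied · (3,4)2 2/2 satisfied

(1,1), (2,0), (2,1), (3,0)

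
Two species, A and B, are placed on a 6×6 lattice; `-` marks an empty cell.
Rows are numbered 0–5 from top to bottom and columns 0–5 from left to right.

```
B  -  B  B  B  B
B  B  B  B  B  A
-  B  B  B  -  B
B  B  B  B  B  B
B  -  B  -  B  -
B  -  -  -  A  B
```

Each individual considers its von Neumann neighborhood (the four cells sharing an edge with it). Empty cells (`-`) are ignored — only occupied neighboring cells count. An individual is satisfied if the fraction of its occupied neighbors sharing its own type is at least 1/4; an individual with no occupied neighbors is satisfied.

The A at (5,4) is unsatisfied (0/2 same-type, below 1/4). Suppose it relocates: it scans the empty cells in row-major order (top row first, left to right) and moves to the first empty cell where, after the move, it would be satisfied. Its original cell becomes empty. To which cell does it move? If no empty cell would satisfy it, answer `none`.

Vacating (5,4). Empty cells in order:
  (0,1): 0/3 same-type → still unsatisfied.
  (2,0): 0/3 same-type → still unsatisfied.
  (2,4): 0/4 same-type → still unsatisfied.
  (4,1): 0/3 same-type → still unsatisfied.
  (4,3): 0/3 same-type → still unsatisfied.
  (4,5): 0/3 same-type → still unsatisfied.
  (5,1): 0/1 same-type → still unsatisfied.
  (5,2): 0/1 same-type → still unsatisfied.
  (5,3): 0/0 same-type → satisfied — stop here.

(5,3)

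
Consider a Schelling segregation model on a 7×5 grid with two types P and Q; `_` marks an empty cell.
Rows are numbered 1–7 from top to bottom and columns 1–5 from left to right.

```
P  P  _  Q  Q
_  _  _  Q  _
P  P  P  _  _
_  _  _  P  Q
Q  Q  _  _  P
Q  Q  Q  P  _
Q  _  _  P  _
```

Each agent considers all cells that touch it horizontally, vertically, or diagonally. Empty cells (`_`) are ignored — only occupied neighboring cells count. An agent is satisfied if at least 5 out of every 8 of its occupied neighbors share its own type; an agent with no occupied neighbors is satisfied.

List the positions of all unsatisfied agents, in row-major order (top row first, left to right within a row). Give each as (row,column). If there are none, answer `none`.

(4,5), (6,3), (7,4)

(1,1)P 1/1 ok
(1,2)P 1/1 ok
(1,4)Q 2/2 ok
(1,5)Q 2/2 ok
(2,4)Q 2/3 ok
(3,1)P 1/1 ok
(3,2)P 2/2 ok
(3,3)P 2/3 ok
(4,4)P 2/3 ok
(4,5)Q 0/2 unhappy
(5,1)Q 3/3 ok
(5,2)Q 4/4 ok
(5,5)P 2/3 ok
(6,1)Q 4/4 ok
(6,2)Q 5/5 ok
(6,3)Q 2/4 unhappy
(6,4)P 2/3 ok
(7,1)Q 2/2 ok
(7,4)P 1/2 unhappy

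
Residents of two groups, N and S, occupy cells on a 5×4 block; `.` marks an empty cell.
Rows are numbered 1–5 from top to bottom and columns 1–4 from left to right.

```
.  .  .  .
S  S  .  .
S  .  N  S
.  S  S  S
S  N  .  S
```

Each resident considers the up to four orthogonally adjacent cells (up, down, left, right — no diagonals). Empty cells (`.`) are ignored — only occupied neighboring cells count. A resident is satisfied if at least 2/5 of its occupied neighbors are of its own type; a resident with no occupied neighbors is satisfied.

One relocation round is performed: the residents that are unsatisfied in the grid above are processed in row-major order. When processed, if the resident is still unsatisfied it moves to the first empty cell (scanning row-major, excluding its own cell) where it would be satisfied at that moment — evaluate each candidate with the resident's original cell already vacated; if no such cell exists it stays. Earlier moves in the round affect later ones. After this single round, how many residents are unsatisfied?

Initially unsatisfied (in order): (3,3), (5,1), (5,2).
  (3,3) → (1,3).
  (5,1) → (1,1).
  (5,2) → (1,4).
Resulting grid:
S . N N
S S . .
S . . S
. S S S
. . . S
All satisfied now.

0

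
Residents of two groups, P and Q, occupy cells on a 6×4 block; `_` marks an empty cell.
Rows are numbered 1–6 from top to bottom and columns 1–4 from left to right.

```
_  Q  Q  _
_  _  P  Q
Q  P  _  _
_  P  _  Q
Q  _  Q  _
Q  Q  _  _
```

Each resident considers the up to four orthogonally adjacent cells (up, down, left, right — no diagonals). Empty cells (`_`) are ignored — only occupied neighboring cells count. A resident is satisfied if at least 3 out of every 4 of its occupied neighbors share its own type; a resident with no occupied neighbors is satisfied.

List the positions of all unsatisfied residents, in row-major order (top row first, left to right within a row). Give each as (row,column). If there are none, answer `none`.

(1,2)Q 1/1 ✓
(1,3)Q 1/2 ✗
(2,3)P 0/2 ✗
(2,4)Q 0/1 ✗
(3,1)Q 0/1 ✗
(3,2)P 1/2 ✗
(4,2)P 1/1 ✓
(4,4)Q 0/0 ✓
(5,1)Q 1/1 ✓
(5,3)Q 0/0 ✓
(6,1)Q 2/2 ✓
(6,2)Q 1/1 ✓

(1,3), (2,3), (2,4), (3,1), (3,2)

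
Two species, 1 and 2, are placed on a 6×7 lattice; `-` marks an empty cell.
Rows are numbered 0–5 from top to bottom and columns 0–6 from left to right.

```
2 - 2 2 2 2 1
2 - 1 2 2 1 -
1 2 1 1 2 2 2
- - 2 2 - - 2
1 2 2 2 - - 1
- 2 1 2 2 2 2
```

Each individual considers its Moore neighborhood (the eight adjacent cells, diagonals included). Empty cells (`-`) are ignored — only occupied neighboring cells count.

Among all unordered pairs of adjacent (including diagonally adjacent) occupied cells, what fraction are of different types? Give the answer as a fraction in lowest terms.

Scan each occupied cell's neighbors to the right and below (and the two forward diagonals) so each pair is counted once.
From row 0: 5 unlike of 16 pairs (running 5/16).
From row 1: 10 unlike of 17 pairs (running 15/33).
From row 2: 7 unlike of 14 pairs (running 22/47).
From row 3: 1 unlike of 7 pairs (running 23/54).
From row 4: 7 unlike of 14 pairs (running 30/68).
From row 5: 2 unlike of 5 pairs (running 32/73).
Total adjacent occupied pairs: 73; unlike-type pairs: 32.
32/73 is already in lowest terms.

32/73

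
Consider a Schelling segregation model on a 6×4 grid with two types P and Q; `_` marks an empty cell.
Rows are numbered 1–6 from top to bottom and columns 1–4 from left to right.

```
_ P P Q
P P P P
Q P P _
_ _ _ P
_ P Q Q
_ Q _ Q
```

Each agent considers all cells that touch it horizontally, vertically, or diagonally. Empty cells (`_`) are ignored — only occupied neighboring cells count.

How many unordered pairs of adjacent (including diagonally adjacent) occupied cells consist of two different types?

Scan each occupied cell's neighbors to the right and below (and the two forward diagonals) so each pair is counted once.
Row 1: P(1,2)–P(1,3)= P(1,2)–P(2,2)= P(1,2)–P(2,3)= P(1,2)–P(2,1)= P(1,3)–Q(1,4)≠ P(1,3)–P(2,3)= P(1,3)–P(2,4)= P(1,3)–P(2,2)= Q(1,4)–P(2,4)≠ Q(1,4)–P(2,3)≠  → 3/10 unlike.
Row 2: P(2,1)–P(2,2)= P(2,1)–Q(3,1)≠ P(2,1)–P(3,2)= P(2,2)–P(2,3)= P(2,2)–P(3,2)= P(2,2)–P(3,3)= P(2,2)–Q(3,1)≠ P(2,3)–P(2,4)= P(2,3)–P(3,3)= P(2,3)–P(3,2)= P(2,4)–P(3,3)=  → 2/11 unlike.
Row 3: Q(3,1)–P(3,2)≠ P(3,2)–P(3,3)= P(3,3)–P(4,4)=  → 1/3 unlike.
Row 4: P(4,4)–Q(5,4)≠ P(4,4)–Q(5,3)≠  → 2/2 unlike.
Row 5: P(5,2)–Q(5,3)≠ P(5,2)–Q(6,2)≠ Q(5,3)–Q(5,4)= Q(5,3)–Q(6,4)= Q(5,3)–Q(6,2)= Q(5,4)–Q(6,4)=  → 2/6 unlike.
Total adjacent occupied pairs: 32; unlike-type pairs: 10.

10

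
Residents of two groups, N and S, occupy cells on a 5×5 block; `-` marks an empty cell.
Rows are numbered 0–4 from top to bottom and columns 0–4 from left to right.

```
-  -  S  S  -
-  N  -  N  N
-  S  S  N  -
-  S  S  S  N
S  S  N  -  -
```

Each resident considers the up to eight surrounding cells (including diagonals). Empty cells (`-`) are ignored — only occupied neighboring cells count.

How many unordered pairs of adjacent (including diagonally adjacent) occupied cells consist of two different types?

Scan each occupied cell's neighbors to the right and below (and the two forward diagonals) so each pair is counted once.
From row 0: 4 unlike of 5 pairs (running 4/5).
From row 1: 3 unlike of 6 pairs (running 7/11).
From row 2: 3 unlike of 10 pairs (running 10/21).
From row 3: 4 unlike of 9 pairs (running 14/30).
From row 4: 1 unlike of 2 pairs (running 15/32).
Total adjacent occupied pairs: 32; unlike-type pairs: 15.

15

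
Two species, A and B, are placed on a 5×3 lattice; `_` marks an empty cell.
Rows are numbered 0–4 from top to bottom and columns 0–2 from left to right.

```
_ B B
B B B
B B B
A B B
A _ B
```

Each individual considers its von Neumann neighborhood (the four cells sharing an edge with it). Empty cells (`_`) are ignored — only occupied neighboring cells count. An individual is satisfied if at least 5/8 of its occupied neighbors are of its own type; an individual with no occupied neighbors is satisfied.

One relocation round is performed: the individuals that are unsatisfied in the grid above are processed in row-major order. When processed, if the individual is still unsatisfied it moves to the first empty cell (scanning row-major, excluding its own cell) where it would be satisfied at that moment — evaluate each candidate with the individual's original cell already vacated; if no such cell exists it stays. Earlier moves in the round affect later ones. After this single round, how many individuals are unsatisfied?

1

Initially unsatisfied (in order): (3,0).
  (3,0): no empty cell satisfies it; stays.
Resulting grid:
_ B B
B B B
B B B
A B B
A _ B
Unsatisfied now: (3,0).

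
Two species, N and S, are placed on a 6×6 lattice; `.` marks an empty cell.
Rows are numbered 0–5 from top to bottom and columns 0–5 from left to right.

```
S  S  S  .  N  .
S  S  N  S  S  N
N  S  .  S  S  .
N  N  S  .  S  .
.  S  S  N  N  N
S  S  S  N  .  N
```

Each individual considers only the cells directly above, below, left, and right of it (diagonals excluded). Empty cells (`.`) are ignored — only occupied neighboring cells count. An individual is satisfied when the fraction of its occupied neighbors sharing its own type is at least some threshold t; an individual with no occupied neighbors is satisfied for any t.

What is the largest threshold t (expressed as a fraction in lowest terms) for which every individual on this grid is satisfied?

0/1

Row 0: (0,0)S 2/2 · (0,1)S 3/3 · (0,2)S 1/2 · (0,4)N 0/1
Row 1: (1,0)S 2/3 · (1,1)S 3/4 · (1,2)N 0/3 · (1,3)S 2/3 · (1,4)S 2/4 · (1,5)N 0/1
Row 2: (2,0)N 1/3 · (2,1)S 1/3 · (2,3)S 2/2 · (2,4)S 3/3
Row 3: (3,0)N 2/2 · (3,1)N 1/4 · (3,2)S 1/2 · (3,4)S 1/2
Row 4: (4,1)S 2/3 · (4,2)S 3/4 · (4,3)N 2/3 · (4,4)N 2/3 · (4,5)N 2/2
Row 5: (5,0)S 1/1 · (5,1)S 3/3 · (5,2)S 2/3 · (5,3)N 1/2 · (5,5)N 1/1
The smallest same-type fraction is 0/1 at (0,4), which reduces to 0/1. Any threshold above that leaves this individual unsatisfied.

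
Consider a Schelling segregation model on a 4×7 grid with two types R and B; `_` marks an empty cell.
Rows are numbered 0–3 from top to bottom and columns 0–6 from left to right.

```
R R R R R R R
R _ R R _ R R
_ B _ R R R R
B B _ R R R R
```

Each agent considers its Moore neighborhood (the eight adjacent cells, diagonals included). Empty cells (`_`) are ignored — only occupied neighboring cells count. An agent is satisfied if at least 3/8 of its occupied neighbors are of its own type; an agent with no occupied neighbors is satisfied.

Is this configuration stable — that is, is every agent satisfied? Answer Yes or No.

Yes

(0,0)R 2/2 satisfied
(0,1)R 4/4 satisfied
(0,2)R 4/4 satisfied
(0,3)R 4/4 satisfied
(0,4)R 4/4 satisfied
(0,5)R 4/4 satisfied
(0,6)R 3/3 satisfied
(1,0)R 2/3 satisfied
(1,2)R 5/6 satisfied
(1,3)R 6/6 satisfied
(1,5)R 7/7 satisfied
(1,6)R 5/5 satisfied
(2,1)B 2/4 satisfied
(2,3)R 5/5 satisfied
(2,4)R 7/7 satisfied
(2,5)R 7/7 satisfied
(2,6)R 5/5 satisfied
(3,0)B 2/2 satisfied
(3,1)B 2/2 satisfied
(3,3)R 3/3 satisfied
(3,4)R 5/5 satisfied
(3,5)R 5/5 satisfied
(3,6)R 3/3 satisfied
All meet the threshold, so the configuration is stable.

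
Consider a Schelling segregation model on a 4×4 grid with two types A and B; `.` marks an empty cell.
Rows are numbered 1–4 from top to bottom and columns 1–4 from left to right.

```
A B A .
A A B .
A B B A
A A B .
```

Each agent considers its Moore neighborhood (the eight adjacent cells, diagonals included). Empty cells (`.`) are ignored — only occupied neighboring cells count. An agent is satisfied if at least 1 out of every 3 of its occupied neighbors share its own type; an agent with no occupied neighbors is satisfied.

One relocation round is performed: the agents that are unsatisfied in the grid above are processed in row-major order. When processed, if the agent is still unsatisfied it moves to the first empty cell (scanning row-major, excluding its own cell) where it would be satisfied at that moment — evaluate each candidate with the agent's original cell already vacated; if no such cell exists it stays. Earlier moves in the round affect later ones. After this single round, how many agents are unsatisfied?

0

Initially unsatisfied (in order): (1,2), (3,4).
  (1,2) → (1,4).
  (3,4) → (1,2).
Resulting grid:
A A A B
A A B .
A B B .
A A B .
All satisfied now.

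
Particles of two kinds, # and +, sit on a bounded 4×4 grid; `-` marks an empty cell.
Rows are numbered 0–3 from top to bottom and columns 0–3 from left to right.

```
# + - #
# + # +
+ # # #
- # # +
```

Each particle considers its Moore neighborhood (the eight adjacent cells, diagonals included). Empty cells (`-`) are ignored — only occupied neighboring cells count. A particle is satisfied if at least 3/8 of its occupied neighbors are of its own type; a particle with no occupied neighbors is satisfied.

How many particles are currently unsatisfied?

Row 0: (0,0)# 1/3 ✗ · (0,1)+ 1/4 ✗ · (0,3)# 1/2 ✓
Row 1: (1,0)# 2/5 ✓ · (1,1)+ 2/7 ✗ · (1,2)# 4/7 ✓ · (1,3)+ 0/4 ✗
Row 2: (2,0)+ 1/4 ✗ · (2,1)# 5/7 ✓ · (2,2)# 5/8 ✓ · (2,3)# 3/5 ✓
Row 3: (3,1)# 3/4 ✓ · (3,2)# 4/5 ✓ · (3,3)+ 0/3 ✗
Unsatisfied: (0,0), (0,1), (1,1), (1,3), (2,0), (3,3) — 6 in total.

6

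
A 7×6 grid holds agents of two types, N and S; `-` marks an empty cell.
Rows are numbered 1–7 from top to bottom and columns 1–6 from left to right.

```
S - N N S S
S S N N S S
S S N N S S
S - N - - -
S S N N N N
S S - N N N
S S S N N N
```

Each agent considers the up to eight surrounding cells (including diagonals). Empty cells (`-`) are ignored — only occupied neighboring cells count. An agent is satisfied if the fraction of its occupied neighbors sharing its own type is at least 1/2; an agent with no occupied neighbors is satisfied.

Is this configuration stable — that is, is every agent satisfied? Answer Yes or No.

(1,1)S 2/2 ✓
(1,3)N 3/4 ✓
(1,4)N 3/5 ✓
(1,5)S 3/5 ✓
(1,6)S 3/3 ✓
(2,1)S 4/4 ✓
(2,2)S 4/7 ✓
(2,3)N 5/7 ✓
(2,4)N 5/8 ✓
(2,5)S 5/8 ✓
(2,6)S 5/5 ✓
(3,1)S 4/4 ✓
(3,2)S 4/7 ✓
(3,3)N 4/6 ✓
(3,4)N 4/6 ✓
(3,5)S 3/5 ✓
(3,6)S 3/3 ✓
(4,1)S 4/4 ✓
(4,3)N 4/6 ✓
(5,1)S 4/4 ✓
(5,2)S 4/6 ✓
(5,3)N 3/5 ✓
(5,4)N 5/5 ✓
(5,5)N 5/5 ✓
(5,6)N 3/3 ✓
(6,1)S 5/5 ✓
(6,2)S 6/7 ✓
(6,4)N 6/7 ✓
(6,5)N 8/8 ✓
(6,6)N 5/5 ✓
(7,1)S 3/3 ✓
(7,2)S 4/4 ✓
(7,3)S 2/4 ✓
(7,4)N 3/4 ✓
(7,5)N 5/5 ✓
(7,6)N 3/3 ✓
All meet the threshold, so the configuration is stable.

Yes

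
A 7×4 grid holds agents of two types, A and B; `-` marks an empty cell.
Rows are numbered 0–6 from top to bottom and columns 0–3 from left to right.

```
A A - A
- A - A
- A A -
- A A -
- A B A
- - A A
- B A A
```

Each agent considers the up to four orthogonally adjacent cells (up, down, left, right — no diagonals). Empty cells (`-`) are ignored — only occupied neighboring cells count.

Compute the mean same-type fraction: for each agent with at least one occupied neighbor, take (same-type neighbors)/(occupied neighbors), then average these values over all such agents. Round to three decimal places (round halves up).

Row 0: (0,0)A 1/1 · (0,1)A 2/2 · (0,3)A 1/1
Row 1: (1,1)A 2/2 · (1,3)A 1/1
Row 2: (2,1)A 3/3 · (2,2)A 2/2
Row 3: (3,1)A 3/3 · (3,2)A 2/3
Row 4: (4,1)A 1/2 · (4,2)B 0/4 · (4,3)A 1/2
Row 5: (5,2)A 2/3 · (5,3)A 3/3
Row 6: (6,1)B 0/1 · (6,2)A 2/3 · (6,3)A 2/2
Sum over 17 agents: 1/1 + 2/2 + 1/1 + 2/2 + 1/1 + 3/3 + 2/2 + 3/3 + 2/3 + 1/2 + 0/4 + 1/2 + 2/3 + 3/3 + 0/1 + 2/3 + 2/2 = 13; mean = 13 ÷ 17 = 13/17 = 0.764705… → 0.765.

0.765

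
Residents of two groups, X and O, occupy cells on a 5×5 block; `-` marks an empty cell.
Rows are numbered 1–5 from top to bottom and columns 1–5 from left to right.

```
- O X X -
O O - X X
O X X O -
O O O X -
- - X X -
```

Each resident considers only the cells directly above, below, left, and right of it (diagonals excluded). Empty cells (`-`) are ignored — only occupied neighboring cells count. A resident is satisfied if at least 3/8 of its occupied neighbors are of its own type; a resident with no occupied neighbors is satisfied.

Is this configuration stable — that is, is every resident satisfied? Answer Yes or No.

Row 1: (1,2)O 1/2 ok · (1,3)X 1/2 ok · (1,4)X 2/2 ok
Row 2: (2,1)O 2/2 ok · (2,2)O 2/3 ok · (2,4)X 2/3 ok · (2,5)X 1/1 ok
Row 3: (3,1)O 2/3 ok · (3,2)X 1/4 unhappy · (3,3)X 1/3 unhappy · (3,4)O 0/3 unhappy
Row 4: (4,1)O 2/2 ok · (4,2)O 2/3 ok · (4,3)O 1/4 unhappy · (4,4)X 1/3 unhappy
Row 5: (5,3)X 1/2 ok · (5,4)X 2/2 ok
For instance (3,2) has only 1/4 same-type neighbors, below 3/8.

No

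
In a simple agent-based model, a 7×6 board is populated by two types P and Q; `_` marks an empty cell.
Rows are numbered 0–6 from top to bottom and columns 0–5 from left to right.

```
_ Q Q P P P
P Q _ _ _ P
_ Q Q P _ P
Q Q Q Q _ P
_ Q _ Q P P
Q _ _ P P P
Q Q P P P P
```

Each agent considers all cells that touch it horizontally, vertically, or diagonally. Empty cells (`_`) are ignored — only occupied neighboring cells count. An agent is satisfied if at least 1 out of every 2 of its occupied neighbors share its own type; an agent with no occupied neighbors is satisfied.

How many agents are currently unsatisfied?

3

Row 0: (0,1)Q 2/3 ok · (0,2)Q 2/3 ok · (0,3)P 1/2 ok · (0,4)P 3/3 ok · (0,5)P 2/2 ok
Row 1: (1,0)P 0/3 unhappy · (1,1)Q 4/5 ok · (1,5)P 3/3 ok
Row 2: (2,1)Q 5/6 ok · (2,2)Q 5/6 ok · (2,3)P 0/3 unhappy · (2,5)P 2/2 ok
Row 3: (3,0)Q 3/3 ok · (3,1)Q 5/5 ok · (3,2)Q 6/7 ok · (3,3)Q 3/5 ok · (3,5)P 3/3 ok
Row 4: (4,1)Q 4/4 ok · (4,3)Q 2/5 unhappy · (4,4)P 5/7 ok · (4,5)P 4/4 ok
Row 5: (5,0)Q 3/3 ok · (5,3)P 5/6 ok · (5,4)P 7/8 ok · (5,5)P 5/5 ok
Row 6: (6,0)Q 2/2 ok · (6,1)Q 2/3 ok · (6,2)P 2/3 ok · (6,3)P 4/4 ok · (6,4)P 5/5 ok · (6,5)P 3/3 ok
Unsatisfied: (1,0), (2,3), (4,3) — 3 in total.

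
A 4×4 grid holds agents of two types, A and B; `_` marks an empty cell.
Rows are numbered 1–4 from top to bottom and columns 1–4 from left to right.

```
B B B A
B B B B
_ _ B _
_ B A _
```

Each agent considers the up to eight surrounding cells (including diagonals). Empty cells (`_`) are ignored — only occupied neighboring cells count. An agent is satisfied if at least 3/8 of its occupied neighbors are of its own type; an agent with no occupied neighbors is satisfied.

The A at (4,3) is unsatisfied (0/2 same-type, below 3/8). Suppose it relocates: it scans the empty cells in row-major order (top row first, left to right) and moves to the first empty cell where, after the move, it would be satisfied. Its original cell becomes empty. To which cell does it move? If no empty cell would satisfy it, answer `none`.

Vacating (4,3). Empty cells in order:
  (3,1): 0/3 same-type → still unsatisfied.
  (3,2): 0/5 same-type → still unsatisfied.
  (3,4): 0/3 same-type → still unsatisfied.
  (4,1): 0/1 same-type → still unsatisfied.
  (4,4): 0/1 same-type → still unsatisfied.

none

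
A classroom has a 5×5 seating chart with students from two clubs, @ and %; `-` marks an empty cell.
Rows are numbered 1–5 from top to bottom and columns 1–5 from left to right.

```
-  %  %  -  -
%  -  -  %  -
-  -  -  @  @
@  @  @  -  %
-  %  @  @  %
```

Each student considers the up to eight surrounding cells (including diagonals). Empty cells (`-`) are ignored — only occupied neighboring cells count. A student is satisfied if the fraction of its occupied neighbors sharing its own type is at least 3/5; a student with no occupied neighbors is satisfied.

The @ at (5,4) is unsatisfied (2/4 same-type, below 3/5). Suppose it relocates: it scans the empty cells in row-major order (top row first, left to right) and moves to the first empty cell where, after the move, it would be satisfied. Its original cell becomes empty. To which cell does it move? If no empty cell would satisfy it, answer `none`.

Vacating (5,4). Empty cells in order:
  (1,1): 0/2 same-type → still unsatisfied.
  (1,4): 0/2 same-type → still unsatisfied.
  (1,5): 0/1 same-type → still unsatisfied.
  (2,2): 0/3 same-type → still unsatisfied.
  (2,3): 1/4 same-type → still unsatisfied.
  (2,5): 2/3 same-type → satisfied — stop here.

(2,5)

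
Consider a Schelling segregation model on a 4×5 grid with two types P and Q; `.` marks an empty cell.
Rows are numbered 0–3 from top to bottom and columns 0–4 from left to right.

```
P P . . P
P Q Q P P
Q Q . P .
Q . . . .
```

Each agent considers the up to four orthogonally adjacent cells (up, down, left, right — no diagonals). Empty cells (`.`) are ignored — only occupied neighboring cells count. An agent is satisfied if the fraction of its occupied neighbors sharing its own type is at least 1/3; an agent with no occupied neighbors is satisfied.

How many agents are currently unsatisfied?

0

(0,0)P 2/2 satisfied
(0,1)P 1/2 satisfied
(0,4)P 1/1 satisfied
(1,0)P 1/3 satisfied
(1,1)Q 2/4 satisfied
(1,2)Q 1/2 satisfied
(1,3)P 2/3 satisfied
(1,4)P 2/2 satisfied
(2,0)Q 2/3 satisfied
(2,1)Q 2/2 satisfied
(2,3)P 1/1 satisfied
(3,0)Q 1/1 satisfied
Every one meets the threshold.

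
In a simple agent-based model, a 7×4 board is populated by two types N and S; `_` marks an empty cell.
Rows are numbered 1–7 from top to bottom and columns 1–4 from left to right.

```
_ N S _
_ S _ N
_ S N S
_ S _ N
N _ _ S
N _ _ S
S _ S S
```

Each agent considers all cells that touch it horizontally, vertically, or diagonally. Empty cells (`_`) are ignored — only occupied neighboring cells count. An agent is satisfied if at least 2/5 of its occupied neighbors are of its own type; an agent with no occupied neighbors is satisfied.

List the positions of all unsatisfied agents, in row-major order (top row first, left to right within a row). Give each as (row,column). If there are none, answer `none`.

(1,2)N 0/2 ✗
(1,3)S 1/3 ✗
(2,2)S 2/4 ✓
(2,4)N 1/3 ✗
(3,2)S 2/3 ✓
(3,3)N 2/6 ✗
(3,4)S 0/3 ✗
(4,2)S 1/3 ✗
(4,4)N 1/3 ✗
(5,1)N 1/2 ✓
(5,4)S 1/2 ✓
(6,1)N 1/2 ✓
(6,4)S 3/3 ✓
(7,1)S 0/1 ✗
(7,3)S 2/2 ✓
(7,4)S 2/2 ✓

(1,2), (1,3), (2,4), (3,3), (3,4), (4,2), (4,4), (7,1)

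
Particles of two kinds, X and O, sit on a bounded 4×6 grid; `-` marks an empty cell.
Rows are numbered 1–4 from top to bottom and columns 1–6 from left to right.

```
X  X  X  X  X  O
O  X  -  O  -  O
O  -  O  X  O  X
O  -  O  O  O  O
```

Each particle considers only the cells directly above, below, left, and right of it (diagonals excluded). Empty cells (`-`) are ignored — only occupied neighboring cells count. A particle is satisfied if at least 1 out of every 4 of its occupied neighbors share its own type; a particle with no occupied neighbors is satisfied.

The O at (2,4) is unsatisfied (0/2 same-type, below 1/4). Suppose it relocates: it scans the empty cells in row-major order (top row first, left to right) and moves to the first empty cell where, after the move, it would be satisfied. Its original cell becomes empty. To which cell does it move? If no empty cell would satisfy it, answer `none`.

Vacating (2,4). Empty cells in order:
  (2,3): 1/3 same-type → satisfied — stop here.

(2,3)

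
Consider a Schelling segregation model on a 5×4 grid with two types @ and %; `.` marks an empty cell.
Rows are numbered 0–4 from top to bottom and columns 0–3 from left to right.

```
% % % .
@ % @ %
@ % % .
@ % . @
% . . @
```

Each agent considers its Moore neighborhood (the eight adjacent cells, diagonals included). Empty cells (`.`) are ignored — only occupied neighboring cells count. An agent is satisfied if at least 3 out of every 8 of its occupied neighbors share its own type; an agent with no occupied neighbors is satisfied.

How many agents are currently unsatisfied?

3

Row 0: (0,0)% 2/3 ok · (0,1)% 3/5 ok · (0,2)% 3/4 ok
Row 1: (1,0)@ 1/5 unhappy · (1,1)% 5/8 ok · (1,2)@ 0/6 unhappy · (1,3)% 2/3 ok
Row 2: (2,0)@ 2/5 ok · (2,1)% 3/7 ok · (2,2)% 4/6 ok
Row 3: (3,0)@ 1/4 unhappy · (3,1)% 3/5 ok · (3,3)@ 1/2 ok
Row 4: (4,0)% 1/2 ok · (4,3)@ 1/1 ok
Unsatisfied: (1,0), (1,2), (3,0) — 3 in total.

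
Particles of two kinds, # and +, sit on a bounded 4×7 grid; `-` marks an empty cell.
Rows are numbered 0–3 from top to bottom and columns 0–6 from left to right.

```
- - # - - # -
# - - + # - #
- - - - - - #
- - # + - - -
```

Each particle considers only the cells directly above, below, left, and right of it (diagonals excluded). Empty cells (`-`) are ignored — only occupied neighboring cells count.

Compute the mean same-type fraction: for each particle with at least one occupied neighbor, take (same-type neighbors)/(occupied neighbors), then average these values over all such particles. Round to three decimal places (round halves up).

Row 0: (0,2)# — no occupied neighbors · (0,5)# — no occupied neighbors
Row 1: (1,0)# — no occupied neighbors · (1,3)+ 0/1 · (1,4)# 0/1 · (1,6)# 1/1
Row 2: (2,6)# 1/1
Row 3: (3,2)# 0/1 · (3,3)+ 0/1
Sum over 6 particles: 0/1 + 0/1 + 1/1 + 1/1 + 0/1 + 0/1 = 2; mean = 2 ÷ 6 = 1/3 = 0.333333… → 0.333.

0.333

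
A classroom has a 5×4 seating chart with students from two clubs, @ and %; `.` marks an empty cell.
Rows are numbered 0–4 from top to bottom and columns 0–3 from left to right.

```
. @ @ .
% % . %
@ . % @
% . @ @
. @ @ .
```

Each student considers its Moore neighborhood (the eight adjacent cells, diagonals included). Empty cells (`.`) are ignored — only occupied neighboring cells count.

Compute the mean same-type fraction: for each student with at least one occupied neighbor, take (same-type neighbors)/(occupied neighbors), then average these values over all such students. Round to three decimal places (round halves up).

0.450

(0,1)@ 1/3
(0,2)@ 1/3
(1,0)% 1/3
(1,1)% 2/5
(1,3)% 1/3
(2,0)@ 0/3
(2,2)% 2/5
(2,3)@ 2/4
(3,0)% 0/2
(3,2)@ 4/5
(3,3)@ 3/4
(4,1)@ 2/3
(4,2)@ 3/3
Sum over 13 students: 1/3 + 1/3 + 1/3 + 2/5 + 1/3 + 0/3 + 2/5 + 2/4 + 0/2 + 4/5 + 3/4 + 2/3 + 3/3 = 117/20; mean = 117/20 ÷ 13 = 9/20 = 0.45 → 0.450.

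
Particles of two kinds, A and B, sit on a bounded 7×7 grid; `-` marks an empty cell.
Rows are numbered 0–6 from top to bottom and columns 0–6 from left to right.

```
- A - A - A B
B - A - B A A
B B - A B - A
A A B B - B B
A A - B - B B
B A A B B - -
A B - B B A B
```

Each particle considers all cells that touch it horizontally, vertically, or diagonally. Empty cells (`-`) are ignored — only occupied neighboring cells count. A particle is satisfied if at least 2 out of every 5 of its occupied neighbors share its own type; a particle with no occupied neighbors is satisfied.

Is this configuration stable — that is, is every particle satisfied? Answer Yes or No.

No

(0,1)A 1/2 satisfied
(0,3)A 1/2 satisfied
(0,5)A 2/4 satisfied
(0,6)B 0/3 not
(1,0)B 2/3 satisfied
(1,2)A 3/4 satisfied
(1,4)B 1/5 not
(1,5)A 3/6 satisfied
(1,6)A 3/4 satisfied
(2,0)B 2/4 satisfied
(2,1)B 3/6 satisfied
(2,3)A 1/5 not
(2,4)B 3/5 satisfied
(2,6)A 2/4 satisfied
(3,0)A 3/5 satisfied
(3,1)A 3/6 satisfied
(3,2)B 3/6 satisfied
(3,3)B 3/4 satisfied
(3,5)B 4/5 satisfied
(3,6)B 3/4 satisfied
(4,0)A 4/5 satisfied
(4,1)A 5/7 satisfied
(4,3)B 4/5 satisfied
(4,5)B 4/4 satisfied
(4,6)B 3/3 satisfied
(5,0)B 1/5 not
(5,1)A 4/6 satisfied
(5,2)A 2/6 not
(5,3)B 4/5 satisfied
(5,4)B 5/6 satisfied
(6,0)A 1/3 not
(6,1)B 1/4 not
(6,3)B 3/4 satisfied
(6,4)B 3/4 satisfied
(6,5)A 0/3 not
(6,6)B 0/1 not
For instance (0,6) has only 0/3 same-type neighbors, below 2/5.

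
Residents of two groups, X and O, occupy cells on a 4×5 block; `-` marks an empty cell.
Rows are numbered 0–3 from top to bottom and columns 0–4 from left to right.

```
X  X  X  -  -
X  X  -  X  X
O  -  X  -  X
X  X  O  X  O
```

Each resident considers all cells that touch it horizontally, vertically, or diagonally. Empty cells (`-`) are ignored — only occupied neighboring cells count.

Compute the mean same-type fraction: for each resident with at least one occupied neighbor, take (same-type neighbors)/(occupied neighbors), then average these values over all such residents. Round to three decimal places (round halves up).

0.642

(0,0)X 3/3
(0,1)X 4/4
(0,2)X 3/3
(1,0)X 3/4
(1,1)X 5/6
(1,3)X 4/4
(1,4)X 2/2
(2,0)O 0/4
(2,2)X 4/5
(2,4)X 3/4
(3,0)X 1/2
(3,1)X 2/4
(3,2)O 0/3
(3,3)X 2/4
(3,4)O 0/2
Sum over 15 residents: 3/3 + 4/4 + 3/3 + 3/4 + 5/6 + 4/4 + 2/2 + 0/4 + 4/5 + 3/4 + 1/2 + 2/4 + 0/3 + 2/4 + 0/2 = 289/30; mean = 289/30 ÷ 15 = 289/450 = 0.642222… → 0.642.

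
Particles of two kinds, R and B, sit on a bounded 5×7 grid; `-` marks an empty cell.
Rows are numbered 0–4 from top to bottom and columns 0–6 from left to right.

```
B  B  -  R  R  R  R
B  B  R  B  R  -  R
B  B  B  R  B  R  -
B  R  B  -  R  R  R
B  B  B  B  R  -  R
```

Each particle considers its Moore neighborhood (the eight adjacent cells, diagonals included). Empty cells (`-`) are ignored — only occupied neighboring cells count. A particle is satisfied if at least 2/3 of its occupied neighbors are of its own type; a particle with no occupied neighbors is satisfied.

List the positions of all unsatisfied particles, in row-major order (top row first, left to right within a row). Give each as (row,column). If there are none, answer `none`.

(1,2), (1,3), (2,2), (2,3), (2,4), (3,1), (4,3)

(0,0)B 3/3 satisfied
(0,1)B 3/4 satisfied
(0,3)R 3/4 satisfied
(0,4)R 3/4 satisfied
(0,5)R 4/4 satisfied
(0,6)R 2/2 satisfied
(1,0)B 5/5 satisfied
(1,1)B 6/7 satisfied
(1,2)R 2/7 not
(1,3)B 2/7 not
(1,4)R 5/7 satisfied
(1,6)R 3/3 satisfied
(2,0)B 4/5 satisfied
(2,1)B 6/8 satisfied
(2,2)B 4/7 not
(2,3)R 3/7 not
(2,4)B 1/6 not
(2,5)R 5/6 satisfied
(3,0)B 4/5 satisfied
(3,1)R 0/8 not
(3,2)B 5/7 satisfied
(3,4)R 4/6 satisfied
(3,5)R 5/6 satisfied
(3,6)R 3/3 satisfied
(4,0)B 2/3 satisfied
(4,1)B 4/5 satisfied
(4,2)B 3/4 satisfied
(4,3)B 2/4 not
(4,4)R 2/3 satisfied
(4,6)R 2/2 satisfied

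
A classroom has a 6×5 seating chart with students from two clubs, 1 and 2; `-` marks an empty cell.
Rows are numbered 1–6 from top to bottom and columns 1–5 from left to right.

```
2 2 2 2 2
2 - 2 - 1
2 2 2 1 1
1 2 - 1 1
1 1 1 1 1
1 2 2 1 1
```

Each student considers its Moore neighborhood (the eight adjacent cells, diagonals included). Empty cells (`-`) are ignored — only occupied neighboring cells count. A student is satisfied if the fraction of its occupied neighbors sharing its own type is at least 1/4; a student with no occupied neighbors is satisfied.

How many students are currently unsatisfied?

2

Row 1: (1,1)2 2/2 ✓ · (1,2)2 4/4 ✓ · (1,3)2 3/3 ✓ · (1,4)2 3/4 ✓ · (1,5)2 1/2 ✓
Row 2: (2,1)2 4/4 ✓ · (2,3)2 5/6 ✓ · (2,5)1 2/4 ✓
Row 3: (3,1)2 3/4 ✓ · (3,2)2 5/6 ✓ · (3,3)2 3/5 ✓ · (3,4)1 4/6 ✓ · (3,5)1 4/4 ✓
Row 4: (4,1)1 2/5 ✓ · (4,2)2 3/7 ✓ · (4,4)1 6/7 ✓ · (4,5)1 5/5 ✓
Row 5: (5,1)1 3/5 ✓ · (5,2)1 4/7 ✓ · (5,3)1 4/7 ✓ · (5,4)1 6/7 ✓ · (5,5)1 5/5 ✓
Row 6: (6,1)1 2/3 ✓ · (6,2)2 1/5 ✗ · (6,3)2 1/5 ✗ · (6,4)1 4/5 ✓ · (6,5)1 3/3 ✓
Unsatisfied: (6,2), (6,3) — 2 in total.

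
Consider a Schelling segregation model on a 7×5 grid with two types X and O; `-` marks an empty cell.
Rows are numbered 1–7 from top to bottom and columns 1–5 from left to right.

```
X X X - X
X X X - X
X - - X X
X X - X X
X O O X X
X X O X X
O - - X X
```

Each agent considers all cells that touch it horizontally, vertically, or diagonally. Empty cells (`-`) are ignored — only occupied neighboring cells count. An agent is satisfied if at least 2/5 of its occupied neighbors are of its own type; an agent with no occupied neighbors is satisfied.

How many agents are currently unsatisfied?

Row 1: (1,1)X 3/3 ok · (1,2)X 5/5 ok · (1,3)X 3/3 ok · (1,5)X 1/1 ok
Row 2: (2,1)X 4/4 ok · (2,2)X 6/6 ok · (2,3)X 4/4 ok · (2,5)X 3/3 ok
Row 3: (3,1)X 4/4 ok · (3,4)X 5/5 ok · (3,5)X 4/4 ok
Row 4: (4,1)X 3/4 ok · (4,2)X 3/5 ok · (4,4)X 5/6 ok · (4,5)X 5/5 ok
Row 5: (5,1)X 4/5 ok · (5,2)O 2/7 unhappy · (5,3)O 2/7 unhappy · (5,4)X 5/7 ok · (5,5)X 5/5 ok
Row 6: (6,1)X 2/4 ok · (6,2)X 2/6 unhappy · (6,3)O 2/6 unhappy · (6,4)X 5/7 ok · (6,5)X 5/5 ok
Row 7: (7,1)O 0/2 unhappy · (7,4)X 3/4 ok · (7,5)X 3/3 ok
Unsatisfied: (5,2), (5,3), (6,2), (6,3), (7,1) — 5 in total.

5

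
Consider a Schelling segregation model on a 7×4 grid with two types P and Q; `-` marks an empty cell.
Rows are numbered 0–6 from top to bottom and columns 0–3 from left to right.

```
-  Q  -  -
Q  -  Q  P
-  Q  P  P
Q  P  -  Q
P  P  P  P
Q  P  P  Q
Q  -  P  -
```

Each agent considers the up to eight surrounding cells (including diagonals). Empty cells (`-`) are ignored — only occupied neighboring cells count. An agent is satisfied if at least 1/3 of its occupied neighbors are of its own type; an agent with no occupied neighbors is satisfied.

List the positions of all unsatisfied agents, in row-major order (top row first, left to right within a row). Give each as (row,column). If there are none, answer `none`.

(3,0), (3,3), (5,0), (5,3)

Row 0: (0,1)Q 2/2 ✓
Row 1: (1,0)Q 2/2 ✓ · (1,2)Q 2/5 ✓ · (1,3)P 2/3 ✓
Row 2: (2,1)Q 3/5 ✓ · (2,2)P 3/6 ✓ · (2,3)P 2/4 ✓
Row 3: (3,0)Q 1/4 ✗ · (3,1)P 4/6 ✓ · (3,3)Q 0/4 ✗
Row 4: (4,0)P 3/5 ✓ · (4,1)P 5/7 ✓ · (4,2)P 5/7 ✓ · (4,3)P 2/4 ✓
Row 5: (5,0)Q 1/4 ✗ · (5,1)P 5/7 ✓ · (5,2)P 5/6 ✓ · (5,3)Q 0/4 ✗
Row 6: (6,0)Q 1/2 ✓ · (6,2)P 2/3 ✓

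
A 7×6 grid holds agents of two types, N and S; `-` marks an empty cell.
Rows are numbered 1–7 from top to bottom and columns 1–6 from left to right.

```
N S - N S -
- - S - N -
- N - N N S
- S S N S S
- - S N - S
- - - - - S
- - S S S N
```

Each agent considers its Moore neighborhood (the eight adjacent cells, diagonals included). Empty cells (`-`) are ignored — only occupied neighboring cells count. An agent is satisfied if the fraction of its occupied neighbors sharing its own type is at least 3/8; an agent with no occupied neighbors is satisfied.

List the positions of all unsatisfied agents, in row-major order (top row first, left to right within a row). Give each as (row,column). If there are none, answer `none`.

(1,1), (1,4), (1,5), (2,3), (3,2), (4,3), (5,4), (7,6)

Row 1: (1,1)N 0/1 ✗ · (1,2)S 1/2 ✓ · (1,4)N 1/3 ✗ · (1,5)S 0/2 ✗
Row 2: (2,3)S 1/4 ✗ · (2,5)N 3/5 ✓
Row 3: (3,2)N 0/3 ✗ · (3,4)N 3/6 ✓ · (3,5)N 3/6 ✓ · (3,6)S 2/4 ✓
Row 4: (4,2)S 2/3 ✓ · (4,3)S 2/6 ✗ · (4,4)N 3/6 ✓ · (4,5)S 3/7 ✓ · (4,6)S 3/4 ✓
Row 5: (5,3)S 2/4 ✓ · (5,4)N 1/4 ✗ · (5,6)S 3/3 ✓
Row 6: (6,6)S 2/3 ✓
Row 7: (7,3)S 1/1 ✓ · (7,4)S 2/2 ✓ · (7,5)S 2/3 ✓ · (7,6)N 0/2 ✗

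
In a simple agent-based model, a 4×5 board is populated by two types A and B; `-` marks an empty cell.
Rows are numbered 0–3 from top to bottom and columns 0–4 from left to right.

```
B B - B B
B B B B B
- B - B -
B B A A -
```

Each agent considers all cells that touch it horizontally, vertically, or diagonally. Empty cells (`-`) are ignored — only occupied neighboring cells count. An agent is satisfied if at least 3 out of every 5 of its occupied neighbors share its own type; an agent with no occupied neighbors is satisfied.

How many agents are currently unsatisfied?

2

Row 0: (0,0)B 3/3 ✓ · (0,1)B 4/4 ✓ · (0,3)B 4/4 ✓ · (0,4)B 3/3 ✓
Row 1: (1,0)B 4/4 ✓ · (1,1)B 5/5 ✓ · (1,2)B 6/6 ✓ · (1,3)B 5/5 ✓ · (1,4)B 4/4 ✓
Row 2: (2,1)B 5/6 ✓ · (2,3)B 3/5 ✓
Row 3: (3,0)B 2/2 ✓ · (3,1)B 2/3 ✓ · (3,2)A 1/4 ✗ · (3,3)A 1/2 ✗
Unsatisfied: (3,2), (3,3) — 2 in total.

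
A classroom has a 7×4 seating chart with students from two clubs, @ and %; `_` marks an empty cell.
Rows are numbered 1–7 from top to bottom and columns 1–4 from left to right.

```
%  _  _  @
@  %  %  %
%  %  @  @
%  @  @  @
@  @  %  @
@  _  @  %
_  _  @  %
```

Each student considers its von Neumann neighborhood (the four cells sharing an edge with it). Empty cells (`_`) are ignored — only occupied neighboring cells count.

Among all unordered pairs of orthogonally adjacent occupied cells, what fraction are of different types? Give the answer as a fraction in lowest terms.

Scan each occupied cell's neighbors to the right and below so each pair is counted once.
Row 1: %(1,1)–@(2,1)≠ @(1,4)–%(2,4)≠  → 2/2 unlike.
Row 2: @(2,1)–%(2,2)≠ @(2,1)–%(3,1)≠ %(2,2)–%(2,3)= %(2,2)–%(3,2)= %(2,3)–%(2,4)= %(2,3)–@(3,3)≠ %(2,4)–@(3,4)≠  → 4/7 unlike.
Row 3: %(3,1)–%(3,2)= %(3,1)–%(4,1)= %(3,2)–@(3,3)≠ %(3,2)–@(4,2)≠ @(3,3)–@(3,4)= @(3,3)–@(4,3)= @(3,4)–@(4,4)=  → 2/7 unlike.
Row 4: %(4,1)–@(4,2)≠ %(4,1)–@(5,1)≠ @(4,2)–@(4,3)= @(4,2)–@(5,2)= @(4,3)–@(4,4)= @(4,3)–%(5,3)≠ @(4,4)–@(5,4)=  → 3/7 unlike.
Row 5: @(5,1)–@(5,2)= @(5,1)–@(6,1)= @(5,2)–%(5,3)≠ %(5,3)–@(5,4)≠ %(5,3)–@(6,3)≠ @(5,4)–%(6,4)≠  → 4/6 unlike.
Row 6: @(6,3)–%(6,4)≠ @(6,3)–@(7,3)= %(6,4)–%(7,4)=  → 1/3 unlike.
Row 7: @(7,3)–%(7,4)≠  → 1/1 unlike.
Total adjacent occupied pairs: 33; unlike-type pairs: 17.
17/33 is already in lowest terms.

17/33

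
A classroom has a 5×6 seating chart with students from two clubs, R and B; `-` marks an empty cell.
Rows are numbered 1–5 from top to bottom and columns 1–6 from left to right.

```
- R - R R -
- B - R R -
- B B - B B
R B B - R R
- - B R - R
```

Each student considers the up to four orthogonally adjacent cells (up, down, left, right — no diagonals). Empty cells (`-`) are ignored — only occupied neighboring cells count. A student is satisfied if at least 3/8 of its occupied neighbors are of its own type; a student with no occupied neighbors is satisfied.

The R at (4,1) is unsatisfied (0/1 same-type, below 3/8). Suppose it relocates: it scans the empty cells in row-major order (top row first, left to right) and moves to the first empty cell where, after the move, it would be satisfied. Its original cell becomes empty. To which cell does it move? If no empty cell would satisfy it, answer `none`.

Vacating (4,1). Empty cells in order:
  (1,1): 1/1 same-type → satisfied — stop here.

(1,1)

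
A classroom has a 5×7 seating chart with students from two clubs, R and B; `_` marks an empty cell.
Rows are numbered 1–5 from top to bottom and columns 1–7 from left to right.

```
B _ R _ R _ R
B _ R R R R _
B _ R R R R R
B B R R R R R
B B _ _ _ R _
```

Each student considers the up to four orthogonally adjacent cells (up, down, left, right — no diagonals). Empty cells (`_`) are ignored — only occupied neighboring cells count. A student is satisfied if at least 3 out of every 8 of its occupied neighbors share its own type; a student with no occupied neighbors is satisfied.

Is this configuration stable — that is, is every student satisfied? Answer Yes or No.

Yes

(1,1)B 1/1 ok
(1,3)R 1/1 ok
(1,5)R 1/1 ok
(1,7)R 0/0 ok
(2,1)B 2/2 ok
(2,3)R 3/3 ok
(2,4)R 3/3 ok
(2,5)R 4/4 ok
(2,6)R 2/2 ok
(3,1)B 2/2 ok
(3,3)R 3/3 ok
(3,4)R 4/4 ok
(3,5)R 4/4 ok
(3,6)R 4/4 ok
(3,7)R 2/2 ok
(4,1)B 3/3 ok
(4,2)B 2/3 ok
(4,3)R 2/3 ok
(4,4)R 3/3 ok
(4,5)R 3/3 ok
(4,6)R 4/4 ok
(4,7)R 2/2 ok
(5,1)B 2/2 ok
(5,2)B 2/2 ok
(5,6)R 1/1 ok
All meet the threshold, so the configuration is stable.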